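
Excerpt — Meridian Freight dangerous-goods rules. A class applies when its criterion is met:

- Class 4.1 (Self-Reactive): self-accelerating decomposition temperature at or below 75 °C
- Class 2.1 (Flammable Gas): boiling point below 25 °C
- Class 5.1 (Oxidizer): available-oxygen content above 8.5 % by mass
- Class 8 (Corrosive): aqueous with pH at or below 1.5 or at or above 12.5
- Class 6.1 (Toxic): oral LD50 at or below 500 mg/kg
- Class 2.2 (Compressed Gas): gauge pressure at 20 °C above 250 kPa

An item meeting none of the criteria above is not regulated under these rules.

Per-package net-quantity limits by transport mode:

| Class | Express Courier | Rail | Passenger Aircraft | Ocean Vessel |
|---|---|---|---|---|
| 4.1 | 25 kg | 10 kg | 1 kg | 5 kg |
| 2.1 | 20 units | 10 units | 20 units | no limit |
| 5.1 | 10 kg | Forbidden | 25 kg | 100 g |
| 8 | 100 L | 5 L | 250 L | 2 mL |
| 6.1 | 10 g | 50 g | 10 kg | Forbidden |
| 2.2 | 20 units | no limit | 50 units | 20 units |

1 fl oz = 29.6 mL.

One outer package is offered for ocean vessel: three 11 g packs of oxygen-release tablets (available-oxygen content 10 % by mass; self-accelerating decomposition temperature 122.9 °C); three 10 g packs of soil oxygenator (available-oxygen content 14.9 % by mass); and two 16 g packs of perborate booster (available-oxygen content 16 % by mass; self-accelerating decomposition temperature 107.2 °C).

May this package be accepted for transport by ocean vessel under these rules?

With available-oxygen content 10 % by mass (> 8.5 % by mass), the oxygen-release tablets fall in Class 5.1.
With available-oxygen content 14.9 % by mass (> 8.5 % by mass), the soil oxygenator falls in Class 5.1.
The perborate booster has available-oxygen content 16 % by mass, which is > 8.5 % by mass, so it is Class 5.1 (Oxidizer).
Class 5.1 net quantity: (three 11 g packs = 33 g) + (three 10 g packs = 30 g) + (two 16 g packs = 32 g) = 95 g.
95 g ≤ 100 g (ocean vessel limit, Class 5.1) — within limit.

Yes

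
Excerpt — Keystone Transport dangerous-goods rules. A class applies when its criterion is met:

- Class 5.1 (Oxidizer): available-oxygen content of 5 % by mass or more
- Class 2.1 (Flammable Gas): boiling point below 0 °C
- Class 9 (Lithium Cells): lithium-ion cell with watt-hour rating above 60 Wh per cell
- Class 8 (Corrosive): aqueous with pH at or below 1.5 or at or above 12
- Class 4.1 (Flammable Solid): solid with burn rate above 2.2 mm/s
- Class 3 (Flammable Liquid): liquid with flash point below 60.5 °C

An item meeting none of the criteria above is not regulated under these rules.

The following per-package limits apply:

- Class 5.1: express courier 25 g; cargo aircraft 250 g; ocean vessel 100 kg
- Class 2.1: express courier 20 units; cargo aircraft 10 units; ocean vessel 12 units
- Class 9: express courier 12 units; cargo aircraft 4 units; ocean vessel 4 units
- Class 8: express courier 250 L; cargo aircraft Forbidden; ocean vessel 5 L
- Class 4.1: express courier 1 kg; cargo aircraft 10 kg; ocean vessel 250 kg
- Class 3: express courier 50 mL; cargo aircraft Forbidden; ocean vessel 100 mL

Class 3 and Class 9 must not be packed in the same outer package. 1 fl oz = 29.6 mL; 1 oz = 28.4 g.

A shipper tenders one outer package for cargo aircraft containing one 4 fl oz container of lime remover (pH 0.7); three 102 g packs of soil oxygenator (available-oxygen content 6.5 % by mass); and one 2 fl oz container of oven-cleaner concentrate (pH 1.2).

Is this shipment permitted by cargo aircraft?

No

With pH 0.7 (≤ 1.5), the lime remover falls in Class 8.
The soil oxygenator has available-oxygen content 6.5 % by mass, which is ≥ 5 % by mass, so it is Class 5.1 (Oxidizer).
With pH 1.2 (≤ 1.5), the oven-cleaner concentrate falls in Class 8.
Class 8 net quantity: (one 4 fl oz container = 118.4 mL) + (one 2 fl oz container = 59.2 mL) = 177.6 mL.
By cargo aircraft, Class 8 is Forbidden regardless of quantity.
Class 5.1 quantity: three 102 g packs = 306 g.
306 g exceeds the cargo aircraft limit of 250 g for Class 5.1.
The segregation rule (Class 3 with Class 9) does not apply to Class 8 with Class 5.1.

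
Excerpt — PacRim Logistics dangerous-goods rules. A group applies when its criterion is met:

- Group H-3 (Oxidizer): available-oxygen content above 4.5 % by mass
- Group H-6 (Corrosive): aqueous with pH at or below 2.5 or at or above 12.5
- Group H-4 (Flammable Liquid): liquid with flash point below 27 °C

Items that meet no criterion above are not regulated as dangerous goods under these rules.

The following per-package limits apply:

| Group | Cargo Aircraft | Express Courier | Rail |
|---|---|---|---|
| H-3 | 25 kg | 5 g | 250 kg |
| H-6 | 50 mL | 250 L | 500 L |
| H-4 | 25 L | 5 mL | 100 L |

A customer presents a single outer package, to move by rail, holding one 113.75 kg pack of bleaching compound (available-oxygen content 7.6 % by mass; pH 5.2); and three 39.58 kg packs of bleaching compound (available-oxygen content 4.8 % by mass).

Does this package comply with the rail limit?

Yes

Available-oxygen content 7.6 % by mass meets the Group H-3 criterion (Oxidizer), so the bleaching compound is Group H-3.
With available-oxygen content 4.8 % by mass (> 4.5 % by mass), the bleaching compound falls in Group H-3.
Group H-3 net quantity: 113.75 kg + (three 39.58 kg packs = 118.74 kg) = 232.49 kg.
That is within the Group H-3 rail limit of 250 kg.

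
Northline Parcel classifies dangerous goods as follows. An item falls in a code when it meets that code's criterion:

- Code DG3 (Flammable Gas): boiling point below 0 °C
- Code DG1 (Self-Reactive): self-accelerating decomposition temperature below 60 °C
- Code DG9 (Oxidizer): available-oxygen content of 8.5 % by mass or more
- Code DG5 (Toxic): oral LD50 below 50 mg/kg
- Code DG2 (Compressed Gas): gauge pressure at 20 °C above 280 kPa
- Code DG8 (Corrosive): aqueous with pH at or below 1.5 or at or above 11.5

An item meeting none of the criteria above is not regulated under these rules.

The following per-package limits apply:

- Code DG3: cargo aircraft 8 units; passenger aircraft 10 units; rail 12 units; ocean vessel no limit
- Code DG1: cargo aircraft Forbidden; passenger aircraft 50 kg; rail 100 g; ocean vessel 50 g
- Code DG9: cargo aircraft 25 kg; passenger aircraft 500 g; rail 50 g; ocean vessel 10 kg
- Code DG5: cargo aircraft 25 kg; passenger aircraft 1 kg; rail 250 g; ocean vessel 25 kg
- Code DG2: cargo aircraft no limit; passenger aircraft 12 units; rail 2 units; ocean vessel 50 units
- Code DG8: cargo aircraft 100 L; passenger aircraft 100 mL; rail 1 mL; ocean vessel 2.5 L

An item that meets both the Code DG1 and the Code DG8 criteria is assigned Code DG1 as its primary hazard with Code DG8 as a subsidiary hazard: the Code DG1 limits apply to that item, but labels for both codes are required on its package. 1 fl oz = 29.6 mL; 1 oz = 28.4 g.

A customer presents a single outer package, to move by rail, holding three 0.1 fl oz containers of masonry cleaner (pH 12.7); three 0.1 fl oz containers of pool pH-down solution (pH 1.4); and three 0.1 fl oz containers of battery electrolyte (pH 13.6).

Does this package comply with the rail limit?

No

Masonry cleaner: pH 12.7 ≥ 11.5 → Code DG8 (Corrosive).
Pool pH-down solution: pH 1.4 ≤ 1.5 → Code DG8 (Corrosive).
With pH 13.6 (≥ 11.5), the battery electrolyte falls in Code DG8.
Total Code DG8: (three 0.1 fl oz containers = 8.88 mL) + (three 0.1 fl oz containers = 8.88 mL) + (three 0.1 fl oz containers = 8.88 mL) = 26.64 mL.
That exceeds the Code DG8 rail limit of 1 mL.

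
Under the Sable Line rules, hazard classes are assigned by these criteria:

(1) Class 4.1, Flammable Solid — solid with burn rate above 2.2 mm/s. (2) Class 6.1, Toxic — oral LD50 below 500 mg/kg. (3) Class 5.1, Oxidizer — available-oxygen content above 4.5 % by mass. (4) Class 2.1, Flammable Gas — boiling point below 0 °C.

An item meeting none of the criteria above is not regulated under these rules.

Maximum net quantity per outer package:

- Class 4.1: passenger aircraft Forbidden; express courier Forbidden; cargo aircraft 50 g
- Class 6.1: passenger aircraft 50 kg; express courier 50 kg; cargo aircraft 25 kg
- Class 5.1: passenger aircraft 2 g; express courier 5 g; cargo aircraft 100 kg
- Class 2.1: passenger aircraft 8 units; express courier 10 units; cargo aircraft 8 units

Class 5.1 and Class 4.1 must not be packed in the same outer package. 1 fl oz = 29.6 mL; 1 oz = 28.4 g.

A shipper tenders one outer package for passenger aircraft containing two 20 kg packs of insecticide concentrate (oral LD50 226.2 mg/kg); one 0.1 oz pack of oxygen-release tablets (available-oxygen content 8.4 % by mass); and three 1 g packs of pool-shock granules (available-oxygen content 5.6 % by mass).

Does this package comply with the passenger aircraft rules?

No

The insecticide concentrate has oral LD50 226.2 mg/kg, which is < 500 mg/kg, so it is Class 6.1 (Toxic).
Oxygen-release tablets: available-oxygen content 8.4 % by mass > 4.5 % by mass → Class 5.1 (Oxidizer).
Pool-shock granules: available-oxygen content 5.6 % by mass > 4.5 % by mass → Class 5.1 (Oxidizer).
Total Class 5.1: (one 0.1 oz pack = 2.84 g) + (three 1 g packs = 3 g) = 5.84 g.
5.84 g > 2 g (passenger aircraft limit, Class 5.1) — over the limit.
Class 6.1 quantity: two 20 kg packs = 40 kg.
40 kg ≤ 50 kg (passenger aircraft limit, Class 6.1) — within limit.
The segregation rule (Class 5.1 with Class 4.1) does not apply to Class 5.1 with Class 6.1.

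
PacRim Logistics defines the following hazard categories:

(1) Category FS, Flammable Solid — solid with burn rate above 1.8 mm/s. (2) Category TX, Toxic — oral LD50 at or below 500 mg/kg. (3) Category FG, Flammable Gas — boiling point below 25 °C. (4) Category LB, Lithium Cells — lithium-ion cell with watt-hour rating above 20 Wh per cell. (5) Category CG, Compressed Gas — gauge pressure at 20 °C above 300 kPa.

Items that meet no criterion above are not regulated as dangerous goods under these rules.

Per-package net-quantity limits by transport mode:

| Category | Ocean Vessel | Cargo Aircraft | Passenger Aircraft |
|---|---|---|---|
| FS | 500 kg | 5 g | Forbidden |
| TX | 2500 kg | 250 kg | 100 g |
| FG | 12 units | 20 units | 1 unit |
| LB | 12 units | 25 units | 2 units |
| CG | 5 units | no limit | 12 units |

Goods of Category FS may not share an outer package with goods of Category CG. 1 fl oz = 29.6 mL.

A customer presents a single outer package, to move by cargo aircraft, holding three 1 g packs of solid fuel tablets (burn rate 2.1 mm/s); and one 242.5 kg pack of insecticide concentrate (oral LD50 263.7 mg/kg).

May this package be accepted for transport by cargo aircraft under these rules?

The solid fuel tablets have burn rate 2.1 mm/s, which is > 1.8 mm/s, so they are Category FS (Flammable Solid).
Insecticide concentrate: oral LD50 263.7 mg/kg ≤ 500 mg/kg → Category TX (Toxic).
Category TX quantity: 242.5 kg.
242.5 kg ≤ 250 kg (cargo aircraft limit, Category TX) — within limit.
Category FS quantity: three 1 g packs = 3 g.
That is within the Category FS cargo aircraft limit of 5 g.
The segregation rule (Category FS with Category CG) does not apply to Category TX with Category FS.
Every hazard category is within its cargo aircraft limit and no segregation rule is violated.

Yes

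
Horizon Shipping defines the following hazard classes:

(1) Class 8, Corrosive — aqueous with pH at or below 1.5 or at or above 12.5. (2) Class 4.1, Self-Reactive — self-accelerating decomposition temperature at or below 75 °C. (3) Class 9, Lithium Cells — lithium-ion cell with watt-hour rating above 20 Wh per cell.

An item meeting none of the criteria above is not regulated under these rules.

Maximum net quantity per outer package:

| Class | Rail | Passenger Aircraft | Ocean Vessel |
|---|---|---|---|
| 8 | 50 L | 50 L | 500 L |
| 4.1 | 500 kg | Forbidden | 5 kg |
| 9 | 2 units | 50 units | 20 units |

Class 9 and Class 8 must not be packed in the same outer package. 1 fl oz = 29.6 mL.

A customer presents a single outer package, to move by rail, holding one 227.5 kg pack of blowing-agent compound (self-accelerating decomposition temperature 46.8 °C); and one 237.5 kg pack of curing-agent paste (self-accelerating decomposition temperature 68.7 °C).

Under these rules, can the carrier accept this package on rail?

Yes

Self-accelerating decomposition temperature 46.8 °C meets the Class 4.1 criterion (Self-Reactive), so the blowing-agent compound is Class 4.1.
With self-accelerating decomposition temperature 68.7 °C (≤ 75 °C), the curing-agent paste falls in Class 4.1.
Total Class 4.1: 227.5 kg + 237.5 kg = 465 kg.
465 kg is within the rail limit of 500 kg for Class 4.1.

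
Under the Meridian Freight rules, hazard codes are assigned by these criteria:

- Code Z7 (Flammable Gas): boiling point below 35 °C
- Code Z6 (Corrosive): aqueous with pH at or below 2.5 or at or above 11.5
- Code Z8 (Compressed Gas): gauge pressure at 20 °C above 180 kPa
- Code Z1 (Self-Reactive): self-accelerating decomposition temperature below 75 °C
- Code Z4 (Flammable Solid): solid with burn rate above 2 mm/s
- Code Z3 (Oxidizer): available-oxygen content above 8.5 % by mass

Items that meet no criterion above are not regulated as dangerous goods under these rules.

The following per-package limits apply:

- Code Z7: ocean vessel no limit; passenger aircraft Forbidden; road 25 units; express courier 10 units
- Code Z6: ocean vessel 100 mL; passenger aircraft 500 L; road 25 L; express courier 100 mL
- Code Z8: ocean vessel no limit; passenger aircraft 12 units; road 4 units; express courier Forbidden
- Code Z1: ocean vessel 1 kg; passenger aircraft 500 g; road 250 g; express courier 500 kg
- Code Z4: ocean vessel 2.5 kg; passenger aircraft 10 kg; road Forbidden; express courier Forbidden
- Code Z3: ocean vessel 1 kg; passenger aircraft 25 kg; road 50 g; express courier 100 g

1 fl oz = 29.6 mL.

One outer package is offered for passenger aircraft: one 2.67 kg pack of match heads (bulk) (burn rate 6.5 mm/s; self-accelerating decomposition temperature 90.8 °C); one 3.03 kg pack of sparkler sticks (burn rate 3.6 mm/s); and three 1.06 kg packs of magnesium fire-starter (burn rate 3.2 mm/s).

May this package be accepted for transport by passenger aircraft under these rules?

Yes

With burn rate 6.5 mm/s (> 2 mm/s), the match heads (bulk) fall in Code Z4.
The sparkler sticks have burn rate 3.6 mm/s, which is > 2 mm/s, so they are Code Z4 (Flammable Solid).
The magnesium fire-starter has burn rate 3.2 mm/s, which is > 2 mm/s, so it is Code Z4 (Flammable Solid).
Code Z4 net quantity: 2.67 kg + 3.03 kg + (three 1.06 kg packs = 3.18 kg) = 8.88 kg.
That is within the Code Z4 passenger aircraft limit of 10 kg.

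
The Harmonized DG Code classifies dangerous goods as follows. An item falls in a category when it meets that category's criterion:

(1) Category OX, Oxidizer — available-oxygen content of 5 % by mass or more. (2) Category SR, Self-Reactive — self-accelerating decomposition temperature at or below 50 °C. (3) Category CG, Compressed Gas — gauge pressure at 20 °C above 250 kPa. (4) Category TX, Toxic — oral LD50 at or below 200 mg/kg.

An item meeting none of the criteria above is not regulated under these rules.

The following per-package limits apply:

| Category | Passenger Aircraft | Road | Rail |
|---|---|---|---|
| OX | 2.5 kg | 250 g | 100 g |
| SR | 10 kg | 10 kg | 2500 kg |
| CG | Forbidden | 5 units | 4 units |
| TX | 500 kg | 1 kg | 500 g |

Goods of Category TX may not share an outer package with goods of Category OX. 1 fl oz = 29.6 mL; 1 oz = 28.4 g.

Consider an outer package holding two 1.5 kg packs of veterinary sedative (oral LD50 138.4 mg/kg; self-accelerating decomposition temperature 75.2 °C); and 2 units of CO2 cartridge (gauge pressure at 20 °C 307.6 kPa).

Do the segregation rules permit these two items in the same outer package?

Yes

Veterinary sedative: oral LD50 138.4 mg/kg ≤ 200 mg/kg → Category TX (Toxic).
With gauge pressure at 20 °C 307.6 kPa (> 250 kPa), the CO2 cartridge falls in Category CG.
No segregation rule bars Category TX with Category CG.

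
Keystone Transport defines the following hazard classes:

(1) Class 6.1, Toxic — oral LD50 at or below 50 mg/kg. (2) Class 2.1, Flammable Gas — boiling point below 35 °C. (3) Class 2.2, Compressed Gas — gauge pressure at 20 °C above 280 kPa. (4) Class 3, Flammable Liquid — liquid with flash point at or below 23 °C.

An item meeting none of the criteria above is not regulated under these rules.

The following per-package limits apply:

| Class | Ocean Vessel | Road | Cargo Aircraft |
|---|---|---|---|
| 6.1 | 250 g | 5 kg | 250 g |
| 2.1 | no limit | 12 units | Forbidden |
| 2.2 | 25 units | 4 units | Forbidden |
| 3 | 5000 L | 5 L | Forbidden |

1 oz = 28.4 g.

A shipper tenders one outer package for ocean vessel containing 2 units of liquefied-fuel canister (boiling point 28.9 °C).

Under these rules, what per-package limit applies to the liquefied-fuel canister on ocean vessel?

The liquefied-fuel canister has boiling point 28.9 °C, which is < 35 °C, so it is Class 2.1 (Flammable Gas).
The ocean vessel limit for Class 2.1 is no limit.

no limit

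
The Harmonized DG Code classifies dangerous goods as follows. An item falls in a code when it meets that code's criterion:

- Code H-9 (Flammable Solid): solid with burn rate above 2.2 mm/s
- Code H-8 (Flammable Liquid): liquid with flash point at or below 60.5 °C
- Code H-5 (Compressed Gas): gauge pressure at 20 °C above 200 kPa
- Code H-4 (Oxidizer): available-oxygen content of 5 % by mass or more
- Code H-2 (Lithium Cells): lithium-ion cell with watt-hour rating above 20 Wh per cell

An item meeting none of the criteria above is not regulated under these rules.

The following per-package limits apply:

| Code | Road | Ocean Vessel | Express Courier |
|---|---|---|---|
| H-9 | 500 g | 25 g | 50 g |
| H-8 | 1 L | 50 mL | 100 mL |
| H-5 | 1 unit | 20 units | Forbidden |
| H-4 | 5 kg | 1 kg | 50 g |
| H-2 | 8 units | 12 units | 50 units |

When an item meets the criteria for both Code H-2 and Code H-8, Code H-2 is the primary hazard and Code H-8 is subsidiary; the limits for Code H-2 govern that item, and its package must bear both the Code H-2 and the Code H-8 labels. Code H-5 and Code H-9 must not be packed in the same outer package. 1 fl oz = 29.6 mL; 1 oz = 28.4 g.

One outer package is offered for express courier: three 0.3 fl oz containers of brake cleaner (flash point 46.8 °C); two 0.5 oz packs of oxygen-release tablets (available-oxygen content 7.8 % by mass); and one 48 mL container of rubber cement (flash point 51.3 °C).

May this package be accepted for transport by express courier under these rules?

The brake cleaner has flash point 46.8 °C, which is ≤ 60.5 °C, so it is Code H-8 (Flammable Liquid).
The oxygen-release tablets have available-oxygen content 7.8 % by mass, which is ≥ 5 % by mass, so they are Code H-4 (Oxidizer).
Flash point 51.3 °C meets the Code H-8 criterion (Flammable Liquid), so the rubber cement is Code H-8.
Code H-4 quantity: two 0.5 oz packs = 28.4 g.
That is within the Code H-4 express courier limit of 50 g.
Total Code H-8: (three 0.3 fl oz containers = 26.64 mL) + 48 mL = 74.64 mL.
That is within the Code H-8 express courier limit of 100 mL.
The segregation rule (Code H-5 with Code H-9) does not apply to Code H-4 with Code H-8.
Every hazard code is within its express courier limit and no segregation rule is violated.

Yes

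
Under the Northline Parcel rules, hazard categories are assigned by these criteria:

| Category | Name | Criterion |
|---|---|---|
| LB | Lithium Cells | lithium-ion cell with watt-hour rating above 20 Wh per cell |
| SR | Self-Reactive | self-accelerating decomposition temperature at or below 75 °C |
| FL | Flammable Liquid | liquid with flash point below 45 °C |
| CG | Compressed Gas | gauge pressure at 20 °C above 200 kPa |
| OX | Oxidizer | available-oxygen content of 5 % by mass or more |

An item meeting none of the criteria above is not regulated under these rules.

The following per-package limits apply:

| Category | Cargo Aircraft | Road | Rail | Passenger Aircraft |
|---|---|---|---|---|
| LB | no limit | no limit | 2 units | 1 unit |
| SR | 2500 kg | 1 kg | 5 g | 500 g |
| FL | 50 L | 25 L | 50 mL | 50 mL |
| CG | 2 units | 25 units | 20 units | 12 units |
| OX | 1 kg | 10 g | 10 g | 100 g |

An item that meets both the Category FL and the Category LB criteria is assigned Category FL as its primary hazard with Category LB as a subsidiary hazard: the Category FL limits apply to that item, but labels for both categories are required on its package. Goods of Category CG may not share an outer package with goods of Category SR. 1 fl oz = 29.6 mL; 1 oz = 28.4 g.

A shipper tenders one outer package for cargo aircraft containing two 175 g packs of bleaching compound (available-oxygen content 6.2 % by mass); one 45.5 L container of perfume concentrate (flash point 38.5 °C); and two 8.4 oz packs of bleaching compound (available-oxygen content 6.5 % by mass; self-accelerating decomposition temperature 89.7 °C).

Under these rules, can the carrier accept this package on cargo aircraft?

Yes

Available-oxygen content 6.2 % by mass meets the Category OX criterion (Oxidizer), so the bleaching compound is Category OX.
Perfume concentrate: flash point 38.5 °C < 45 °C → Category FL (Flammable Liquid).
With available-oxygen content 6.5 % by mass (≥ 5 % by mass), the bleaching compound falls in Category OX.
Total Category OX: (two 175 g packs = 350 g) + (two 8.4 oz packs = 477.12 g) = 827.12 g.
827.12 g is within the cargo aircraft limit of 1 kg for Category OX.
Category FL quantity: 45.5 L.
45.5 L is within the cargo aircraft limit of 50 L for Category FL.
The segregation rule (Category CG with Category SR) does not apply to Category OX with Category FL.
Every hazard category is within its cargo aircraft limit and no segregation rule is violated.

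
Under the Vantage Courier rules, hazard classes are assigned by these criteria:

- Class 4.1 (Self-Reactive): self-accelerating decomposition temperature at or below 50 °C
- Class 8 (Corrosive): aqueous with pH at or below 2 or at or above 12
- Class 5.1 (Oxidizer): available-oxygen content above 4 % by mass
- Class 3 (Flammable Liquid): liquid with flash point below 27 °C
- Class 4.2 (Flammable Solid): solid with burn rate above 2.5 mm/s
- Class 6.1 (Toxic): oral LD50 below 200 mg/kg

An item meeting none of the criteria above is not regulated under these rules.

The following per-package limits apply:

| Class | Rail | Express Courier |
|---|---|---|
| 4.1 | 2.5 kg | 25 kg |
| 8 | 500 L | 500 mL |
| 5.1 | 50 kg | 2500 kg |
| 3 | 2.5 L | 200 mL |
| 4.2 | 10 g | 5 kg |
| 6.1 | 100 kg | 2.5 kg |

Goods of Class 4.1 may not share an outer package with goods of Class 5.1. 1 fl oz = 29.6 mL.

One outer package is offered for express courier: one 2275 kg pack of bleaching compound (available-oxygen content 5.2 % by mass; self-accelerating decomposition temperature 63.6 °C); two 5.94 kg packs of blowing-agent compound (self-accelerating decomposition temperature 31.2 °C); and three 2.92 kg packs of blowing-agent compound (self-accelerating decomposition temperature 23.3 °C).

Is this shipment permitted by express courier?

No

Available-oxygen content 5.2 % by mass meets the Class 5.1 criterion (Oxidizer), so the bleaching compound is Class 5.1.
Blowing-agent compound: self-accelerating decomposition temperature 31.2 °C ≤ 50 °C → Class 4.1 (Self-Reactive).
Blowing-agent compound: self-accelerating decomposition temperature 23.3 °C ≤ 50 °C → Class 4.1 (Self-Reactive).
Total Class 4.1: (two 5.94 kg packs = 11.88 kg) + (three 2.92 kg packs = 8.76 kg) = 20.64 kg.
20.64 kg is within the express courier limit of 25 kg for Class 4.1.
Class 5.1 quantity: 2275 kg.
That is within the Class 5.1 express courier limit of 2500 kg.
Class 4.1 and Class 5.1 may not share an outer package.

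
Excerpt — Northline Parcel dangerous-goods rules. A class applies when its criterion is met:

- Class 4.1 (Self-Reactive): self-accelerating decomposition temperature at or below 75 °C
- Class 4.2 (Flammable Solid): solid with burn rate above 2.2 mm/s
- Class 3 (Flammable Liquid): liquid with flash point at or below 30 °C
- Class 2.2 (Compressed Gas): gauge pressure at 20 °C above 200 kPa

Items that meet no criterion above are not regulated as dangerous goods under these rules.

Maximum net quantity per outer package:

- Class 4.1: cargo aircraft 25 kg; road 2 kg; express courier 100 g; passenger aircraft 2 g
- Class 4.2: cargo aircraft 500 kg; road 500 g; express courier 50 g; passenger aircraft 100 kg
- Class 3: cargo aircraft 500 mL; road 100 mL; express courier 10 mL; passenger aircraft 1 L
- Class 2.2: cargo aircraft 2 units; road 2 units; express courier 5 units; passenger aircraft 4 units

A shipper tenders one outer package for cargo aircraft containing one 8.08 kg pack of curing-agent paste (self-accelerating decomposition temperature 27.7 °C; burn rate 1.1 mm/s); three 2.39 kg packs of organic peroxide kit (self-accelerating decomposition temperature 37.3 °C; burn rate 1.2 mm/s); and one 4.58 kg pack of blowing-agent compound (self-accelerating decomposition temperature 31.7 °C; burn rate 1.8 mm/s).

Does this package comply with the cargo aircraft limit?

Self-accelerating decomposition temperature 27.7 °C meets the Class 4.1 criterion (Self-Reactive), so the curing-agent paste is Class 4.1.
The organic peroxide kit has self-accelerating decomposition temperature 37.3 °C, which is ≤ 75 °C, so it is Class 4.1 (Self-Reactive).
With self-accelerating decomposition temperature 31.7 °C (≤ 75 °C), the blowing-agent compound falls in Class 4.1.
Total Class 4.1: 8.08 kg + (three 2.39 kg packs = 7.17 kg) + 4.58 kg = 19.83 kg.
19.83 kg ≤ 25 kg (cargo aircraft limit, Class 4.1) — within limit.

Yes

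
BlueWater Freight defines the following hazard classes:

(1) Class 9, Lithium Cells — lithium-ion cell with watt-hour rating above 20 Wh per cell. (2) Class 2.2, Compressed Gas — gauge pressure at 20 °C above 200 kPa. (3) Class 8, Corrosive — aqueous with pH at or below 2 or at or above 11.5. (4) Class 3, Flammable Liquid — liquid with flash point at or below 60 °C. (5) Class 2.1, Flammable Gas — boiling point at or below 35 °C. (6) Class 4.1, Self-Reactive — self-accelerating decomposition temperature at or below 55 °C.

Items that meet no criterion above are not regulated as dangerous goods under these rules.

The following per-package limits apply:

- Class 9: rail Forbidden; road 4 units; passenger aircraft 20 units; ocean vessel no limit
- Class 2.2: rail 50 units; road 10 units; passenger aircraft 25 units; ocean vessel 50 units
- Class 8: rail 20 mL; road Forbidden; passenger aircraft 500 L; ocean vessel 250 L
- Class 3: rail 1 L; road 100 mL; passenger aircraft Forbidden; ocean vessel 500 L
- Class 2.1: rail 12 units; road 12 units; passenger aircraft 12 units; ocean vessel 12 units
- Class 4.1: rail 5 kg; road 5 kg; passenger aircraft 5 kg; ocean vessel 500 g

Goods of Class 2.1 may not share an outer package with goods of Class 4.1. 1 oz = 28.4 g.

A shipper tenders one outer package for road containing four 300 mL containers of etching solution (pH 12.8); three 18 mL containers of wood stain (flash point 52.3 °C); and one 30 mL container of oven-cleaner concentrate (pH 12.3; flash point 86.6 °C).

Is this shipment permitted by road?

No

With pH 12.8 (≥ 11.5), the etching solution falls in Class 8.
The wood stain has flash point 52.3 °C, which is ≤ 60 °C, so it is Class 3 (Flammable Liquid).
With pH 12.3 (≥ 11.5), the oven-cleaner concentrate falls in Class 8.
Class 3 quantity: three 18 mL containers = 54 mL.
That is within the Class 3 road limit of 100 mL.
Total Class 8: (four 300 mL containers = 1.2 L) + 30 mL = 1.23 L.
By road, Class 8 is Forbidden regardless of quantity.
The segregation rule (Class 2.1 with Class 4.1) does not apply to Class 3 with Class 8.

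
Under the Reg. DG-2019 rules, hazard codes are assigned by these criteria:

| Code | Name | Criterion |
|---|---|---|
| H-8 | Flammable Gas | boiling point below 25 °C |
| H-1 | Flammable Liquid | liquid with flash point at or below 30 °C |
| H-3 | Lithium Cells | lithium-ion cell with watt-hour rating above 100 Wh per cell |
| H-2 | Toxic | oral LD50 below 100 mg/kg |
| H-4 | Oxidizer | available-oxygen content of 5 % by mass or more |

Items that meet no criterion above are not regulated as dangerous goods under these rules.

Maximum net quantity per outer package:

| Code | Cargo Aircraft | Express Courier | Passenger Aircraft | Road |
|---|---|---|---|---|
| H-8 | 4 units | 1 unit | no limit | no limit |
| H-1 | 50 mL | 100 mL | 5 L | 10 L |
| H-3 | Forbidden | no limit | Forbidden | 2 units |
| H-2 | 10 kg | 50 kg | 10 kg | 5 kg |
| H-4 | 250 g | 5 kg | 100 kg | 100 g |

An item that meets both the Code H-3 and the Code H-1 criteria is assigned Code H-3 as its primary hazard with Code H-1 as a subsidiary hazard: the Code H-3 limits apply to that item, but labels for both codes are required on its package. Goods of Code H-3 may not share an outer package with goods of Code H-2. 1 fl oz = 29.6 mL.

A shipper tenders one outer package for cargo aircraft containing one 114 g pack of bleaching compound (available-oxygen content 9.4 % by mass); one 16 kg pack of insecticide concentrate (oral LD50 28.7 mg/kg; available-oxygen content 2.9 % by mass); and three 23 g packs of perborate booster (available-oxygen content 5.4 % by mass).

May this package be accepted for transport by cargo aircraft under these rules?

No

Available-oxygen content 9.4 % by mass meets the Code H-4 criterion (Oxidizer), so the bleaching compound is Code H-4.
Insecticide concentrate: oral LD50 28.7 mg/kg < 100 mg/kg → Code H-2 (Toxic).
The perborate booster has available-oxygen content 5.4 % by mass, which is ≥ 5 % by mass, so it is Code H-4 (Oxidizer).
Total Code H-4: 114 g + (three 23 g packs = 69 g) = 183 g.
183 g ≤ 250 g (cargo aircraft limit, Code H-4) — within limit.
Code H-2 quantity: 16 kg.
16 kg exceeds the cargo aircraft limit of 10 kg for Code H-2.
The segregation rule (Code H-3 with Code H-2) does not apply to Code H-4 with Code H-2.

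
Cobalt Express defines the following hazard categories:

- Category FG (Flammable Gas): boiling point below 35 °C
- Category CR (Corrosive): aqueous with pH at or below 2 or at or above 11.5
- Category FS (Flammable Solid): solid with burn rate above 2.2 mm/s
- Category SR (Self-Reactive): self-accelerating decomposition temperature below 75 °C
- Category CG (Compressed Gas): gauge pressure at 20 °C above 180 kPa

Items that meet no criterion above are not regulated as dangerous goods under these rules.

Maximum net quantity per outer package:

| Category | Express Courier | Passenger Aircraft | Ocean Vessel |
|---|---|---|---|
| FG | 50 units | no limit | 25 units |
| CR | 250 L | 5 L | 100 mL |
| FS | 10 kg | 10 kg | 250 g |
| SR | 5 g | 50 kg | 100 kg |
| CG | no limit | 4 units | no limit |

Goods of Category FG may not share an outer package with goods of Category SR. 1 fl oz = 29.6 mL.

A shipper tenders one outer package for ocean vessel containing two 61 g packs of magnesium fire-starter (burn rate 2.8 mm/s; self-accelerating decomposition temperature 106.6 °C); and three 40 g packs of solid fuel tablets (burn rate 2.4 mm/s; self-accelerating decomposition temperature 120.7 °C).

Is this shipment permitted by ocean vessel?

Yes

The magnesium fire-starter has burn rate 2.8 mm/s, which is > 2.2 mm/s, so it is Category FS (Flammable Solid).
With burn rate 2.4 mm/s (> 2.2 mm/s), the solid fuel tablets fall in Category FS.
Category FS net quantity: (two 61 g packs = 122 g) + (three 40 g packs = 120 g) = 242 g.
242 g ≤ 250 g (ocean vessel limit, Category FS) — within limit.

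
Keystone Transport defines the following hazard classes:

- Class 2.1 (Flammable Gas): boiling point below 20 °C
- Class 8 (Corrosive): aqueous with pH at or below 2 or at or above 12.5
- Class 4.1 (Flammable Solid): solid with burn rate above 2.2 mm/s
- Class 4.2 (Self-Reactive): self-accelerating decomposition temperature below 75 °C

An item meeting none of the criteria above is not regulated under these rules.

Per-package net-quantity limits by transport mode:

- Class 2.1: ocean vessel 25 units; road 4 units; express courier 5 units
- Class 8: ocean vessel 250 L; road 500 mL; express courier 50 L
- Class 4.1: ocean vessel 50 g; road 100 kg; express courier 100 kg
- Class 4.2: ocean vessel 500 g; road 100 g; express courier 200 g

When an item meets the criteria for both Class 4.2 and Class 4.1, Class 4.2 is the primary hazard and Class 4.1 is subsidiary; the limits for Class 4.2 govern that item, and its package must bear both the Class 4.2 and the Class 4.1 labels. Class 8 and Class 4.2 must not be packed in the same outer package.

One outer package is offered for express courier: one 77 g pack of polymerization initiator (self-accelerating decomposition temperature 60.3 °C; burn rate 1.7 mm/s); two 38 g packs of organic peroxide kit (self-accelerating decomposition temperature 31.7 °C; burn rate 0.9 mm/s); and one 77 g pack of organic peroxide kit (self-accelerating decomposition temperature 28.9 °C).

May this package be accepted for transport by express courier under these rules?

No

With self-accelerating decomposition temperature 60.3 °C (< 75 °C), the polymerization initiator falls in Class 4.2.
Self-accelerating decomposition temperature 31.7 °C meets the Class 4.2 criterion (Self-Reactive), so the organic peroxide kit is Class 4.2.
With self-accelerating decomposition temperature 28.9 °C (< 75 °C), the organic peroxide kit falls in Class 4.2.
Class 4.2 net quantity: 77 g + (two 38 g packs = 76 g) + 77 g = 230 g.
That exceeds the Class 4.2 express courier limit of 200 g.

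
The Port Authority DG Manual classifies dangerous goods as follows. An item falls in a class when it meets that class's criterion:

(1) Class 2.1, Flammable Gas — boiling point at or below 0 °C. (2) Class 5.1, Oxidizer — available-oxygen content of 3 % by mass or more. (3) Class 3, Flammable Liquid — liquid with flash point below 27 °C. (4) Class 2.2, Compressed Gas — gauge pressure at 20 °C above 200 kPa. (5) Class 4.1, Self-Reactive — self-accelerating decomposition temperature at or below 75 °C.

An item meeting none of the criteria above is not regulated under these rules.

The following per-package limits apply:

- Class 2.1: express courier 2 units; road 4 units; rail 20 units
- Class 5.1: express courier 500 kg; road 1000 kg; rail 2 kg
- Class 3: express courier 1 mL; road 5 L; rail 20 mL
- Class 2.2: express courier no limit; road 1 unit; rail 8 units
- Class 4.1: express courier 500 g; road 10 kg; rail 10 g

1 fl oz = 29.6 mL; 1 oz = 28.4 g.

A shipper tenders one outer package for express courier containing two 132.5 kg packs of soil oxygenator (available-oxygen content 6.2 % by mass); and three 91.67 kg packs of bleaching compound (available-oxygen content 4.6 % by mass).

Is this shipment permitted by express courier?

No

Soil oxygenator: available-oxygen content 6.2 % by mass ≥ 3 % by mass → Class 5.1 (Oxidizer).
The bleaching compound has available-oxygen content 4.6 % by mass, which is ≥ 3 % by mass, so it is Class 5.1 (Oxidizer).
Total Class 5.1: (two 132.5 kg packs = 265 kg) + (three 91.67 kg packs = 275.01 kg) = 540.01 kg.
That exceeds the Class 5.1 express courier limit of 500 kg.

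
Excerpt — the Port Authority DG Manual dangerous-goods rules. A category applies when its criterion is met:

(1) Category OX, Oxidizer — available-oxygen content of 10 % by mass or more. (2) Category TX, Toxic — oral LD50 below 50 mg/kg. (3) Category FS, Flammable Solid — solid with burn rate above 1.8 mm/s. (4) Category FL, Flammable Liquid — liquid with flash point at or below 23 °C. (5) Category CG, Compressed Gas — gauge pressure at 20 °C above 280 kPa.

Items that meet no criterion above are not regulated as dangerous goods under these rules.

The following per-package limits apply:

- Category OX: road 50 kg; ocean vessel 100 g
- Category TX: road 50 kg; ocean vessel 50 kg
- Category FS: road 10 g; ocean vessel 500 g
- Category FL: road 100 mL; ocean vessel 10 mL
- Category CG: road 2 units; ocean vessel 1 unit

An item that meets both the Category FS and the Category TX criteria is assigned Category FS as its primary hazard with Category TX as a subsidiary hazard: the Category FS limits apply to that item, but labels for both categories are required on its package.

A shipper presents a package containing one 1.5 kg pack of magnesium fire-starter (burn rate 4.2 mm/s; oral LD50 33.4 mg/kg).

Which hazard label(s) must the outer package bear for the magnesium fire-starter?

Category FS and TX

With burn rate 4.2 mm/s (> 1.8 mm/s), the magnesium fire-starter falls in Category FS.
Magnesium fire-starter: oral LD50 33.4 mg/kg < 50 mg/kg → Category TX (Toxic).
By the precedence rule Category FS is primary and Category TX is subsidiary, and that rule requires both labels on the package.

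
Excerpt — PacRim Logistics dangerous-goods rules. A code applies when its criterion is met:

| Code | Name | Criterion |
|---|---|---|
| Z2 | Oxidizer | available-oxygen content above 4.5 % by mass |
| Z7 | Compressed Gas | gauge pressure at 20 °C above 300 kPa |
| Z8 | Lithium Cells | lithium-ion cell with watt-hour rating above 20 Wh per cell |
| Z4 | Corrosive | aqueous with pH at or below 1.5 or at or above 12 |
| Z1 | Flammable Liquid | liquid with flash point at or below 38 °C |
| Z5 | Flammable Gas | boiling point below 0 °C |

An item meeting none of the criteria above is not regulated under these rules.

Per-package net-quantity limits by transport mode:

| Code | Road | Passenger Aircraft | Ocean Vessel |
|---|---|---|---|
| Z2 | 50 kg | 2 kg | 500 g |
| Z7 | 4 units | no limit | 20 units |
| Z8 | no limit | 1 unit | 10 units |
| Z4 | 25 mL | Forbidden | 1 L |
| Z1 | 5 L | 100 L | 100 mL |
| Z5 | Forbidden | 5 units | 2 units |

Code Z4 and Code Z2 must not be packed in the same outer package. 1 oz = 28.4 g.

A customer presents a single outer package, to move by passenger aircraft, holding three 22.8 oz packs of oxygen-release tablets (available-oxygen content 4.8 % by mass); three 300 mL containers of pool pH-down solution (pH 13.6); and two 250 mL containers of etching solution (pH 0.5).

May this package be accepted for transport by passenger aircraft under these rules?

With available-oxygen content 4.8 % by mass (> 4.5 % by mass), the oxygen-release tablets fall in Code Z2.
pH 13.6 meets the Code Z4 criterion (Corrosive), so the pool pH-down solution is Code Z4.
Etching solution: pH 0.5 ≤ 1.5 → Code Z4 (Corrosive).
Code Z4 net quantity: (three 300 mL containers = 900 mL) + (two 250 mL containers = 500 mL) = 1.4 L.
By passenger aircraft, Code Z4 is Forbidden regardless of quantity.
Code Z2 quantity: three 22.8 oz packs = 1942.56 g.
1942.56 g is within the passenger aircraft limit of 2 kg for Code Z2.
Code Z4 and Code Z2 may not share an outer package.

No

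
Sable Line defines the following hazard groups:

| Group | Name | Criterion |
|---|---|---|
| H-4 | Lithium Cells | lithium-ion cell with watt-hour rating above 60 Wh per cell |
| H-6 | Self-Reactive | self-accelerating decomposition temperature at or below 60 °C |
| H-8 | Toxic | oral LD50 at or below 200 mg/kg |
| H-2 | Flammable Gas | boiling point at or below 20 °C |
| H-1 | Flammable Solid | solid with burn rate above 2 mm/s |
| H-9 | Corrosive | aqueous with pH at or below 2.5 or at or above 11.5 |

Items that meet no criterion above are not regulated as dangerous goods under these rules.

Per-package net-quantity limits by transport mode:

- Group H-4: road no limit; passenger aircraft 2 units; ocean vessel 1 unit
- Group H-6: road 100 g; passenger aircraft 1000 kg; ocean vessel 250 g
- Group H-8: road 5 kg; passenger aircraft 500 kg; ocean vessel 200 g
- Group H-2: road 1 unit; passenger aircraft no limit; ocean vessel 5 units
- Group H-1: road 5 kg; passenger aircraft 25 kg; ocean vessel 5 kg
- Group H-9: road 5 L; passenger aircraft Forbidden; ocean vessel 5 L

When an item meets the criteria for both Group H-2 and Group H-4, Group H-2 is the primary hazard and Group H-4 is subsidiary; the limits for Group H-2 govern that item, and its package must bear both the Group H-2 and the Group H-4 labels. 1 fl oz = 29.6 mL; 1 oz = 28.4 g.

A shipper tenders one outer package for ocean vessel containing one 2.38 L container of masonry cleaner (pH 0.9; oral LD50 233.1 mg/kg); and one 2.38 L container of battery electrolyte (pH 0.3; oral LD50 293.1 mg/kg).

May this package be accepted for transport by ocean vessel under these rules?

pH 0.9 meets the Group H-9 criterion (Corrosive), so the masonry cleaner is Group H-9.
The battery electrolyte has pH 0.3, which is ≤ 2.5, so it is Group H-9 (Corrosive).
Total Group H-9: 2.38 L + 2.38 L = 4.76 L.
4.76 L ≤ 5 L (ocean vessel limit, Group H-9) — within limit.

Yes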